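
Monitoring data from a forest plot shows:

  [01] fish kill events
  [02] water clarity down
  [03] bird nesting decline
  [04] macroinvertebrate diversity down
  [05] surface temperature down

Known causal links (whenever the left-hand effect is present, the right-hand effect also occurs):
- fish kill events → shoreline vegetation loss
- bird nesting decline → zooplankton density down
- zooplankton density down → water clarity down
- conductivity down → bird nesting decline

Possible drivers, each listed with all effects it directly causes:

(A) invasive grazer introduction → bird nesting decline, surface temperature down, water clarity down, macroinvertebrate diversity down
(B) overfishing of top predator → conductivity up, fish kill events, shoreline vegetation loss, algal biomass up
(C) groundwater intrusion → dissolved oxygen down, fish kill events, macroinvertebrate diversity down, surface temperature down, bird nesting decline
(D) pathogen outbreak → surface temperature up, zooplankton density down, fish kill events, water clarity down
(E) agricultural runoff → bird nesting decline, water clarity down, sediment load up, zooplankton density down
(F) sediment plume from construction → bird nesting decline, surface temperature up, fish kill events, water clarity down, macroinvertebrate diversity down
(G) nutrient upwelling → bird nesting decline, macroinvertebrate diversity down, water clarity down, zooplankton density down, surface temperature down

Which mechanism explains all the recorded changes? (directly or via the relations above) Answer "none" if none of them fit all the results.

For each candidate, compare predicted effects to what was observed:
(A) invasive grazer introduction — fish kill events -; water clarity down +; bird nesting decline +; macroinvertebrate diversity down +; surface temperature down +
(B) overfishing of top predator — fish kill events +; water clarity down -; bird nesting decline -; macroinvertebrate diversity down -; surface temperature down -
(C) groundwater intrusion — fish kill events +; water clarity down + (via bird nesting decline → zooplankton density down → water clarity down); bird nesting decline +; macroinvertebrate diversity down +; surface temperature down +
(D) pathogen outbreak — fails on bird nesting decline, macroinvertebrate diversity down, surface temperature down (predicts surface temperature up, not surface temperature down)
(E) agricultural runoff — fish kill events -; water clarity down +; bird nesting decline +; macroinvertebrate diversity down -; surface temperature down -
(F) sediment plume from construction — fish kill events +; water clarity down +; bird nesting decline +; macroinvertebrate diversity down +; surface temperature down -
(G) nutrient upwelling — does not account for fish kill events
(C) is the only candidate with no mismatches.

C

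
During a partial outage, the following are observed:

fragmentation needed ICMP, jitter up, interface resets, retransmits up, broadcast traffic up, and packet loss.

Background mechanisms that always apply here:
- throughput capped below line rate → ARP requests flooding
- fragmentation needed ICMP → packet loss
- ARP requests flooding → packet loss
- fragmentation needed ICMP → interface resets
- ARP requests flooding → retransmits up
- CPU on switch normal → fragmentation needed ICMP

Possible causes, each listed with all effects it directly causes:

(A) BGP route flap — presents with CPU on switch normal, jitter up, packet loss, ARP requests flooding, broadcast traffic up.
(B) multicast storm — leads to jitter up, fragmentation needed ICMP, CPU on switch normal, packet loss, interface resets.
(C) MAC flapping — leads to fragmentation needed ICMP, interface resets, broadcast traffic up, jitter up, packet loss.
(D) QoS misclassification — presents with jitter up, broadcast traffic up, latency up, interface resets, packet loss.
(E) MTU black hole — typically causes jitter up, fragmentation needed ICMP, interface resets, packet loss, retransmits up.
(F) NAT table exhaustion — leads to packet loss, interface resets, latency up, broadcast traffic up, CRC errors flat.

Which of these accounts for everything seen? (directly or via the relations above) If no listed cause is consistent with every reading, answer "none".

A

For each candidate, compare predicted effects to what was observed:
(A) BGP route flap — fragmentation needed ICMP ✓ (via CPU on switch normal → fragmentation needed ICMP); jitter up ✓; interface resets ✓ (via CPU on switch normal → fragmentation needed ICMP → interface resets); retransmits up ✓ (via ARP requests flooding → retransmits up); broadcast traffic up ✓; packet loss ✓
(B) multicast storm — fragmentation needed ICMP ✓; jitter up ✓; interface resets ✓; retransmits up ✗; broadcast traffic up ✗; packet loss ✓
(C) MAC flapping — fragmentation needed ICMP ✓; jitter up ✓; interface resets ✓; retransmits up ✗; broadcast traffic up ✓; packet loss ✓
(D) QoS misclassification — does not account for fragmentation needed ICMP, retransmits up
(E) MTU black hole — fragmentation needed ICMP ✓; jitter up ✓; interface resets ✓; retransmits up ✓; broadcast traffic up ✗; packet loss ✓
(F) NAT table exhaustion — fragmentation needed ICMP ✗; jitter up ✗; interface resets ✓; retransmits up ✗; broadcast traffic up ✓; packet loss ✓
(A) is the only candidate with no mismatches.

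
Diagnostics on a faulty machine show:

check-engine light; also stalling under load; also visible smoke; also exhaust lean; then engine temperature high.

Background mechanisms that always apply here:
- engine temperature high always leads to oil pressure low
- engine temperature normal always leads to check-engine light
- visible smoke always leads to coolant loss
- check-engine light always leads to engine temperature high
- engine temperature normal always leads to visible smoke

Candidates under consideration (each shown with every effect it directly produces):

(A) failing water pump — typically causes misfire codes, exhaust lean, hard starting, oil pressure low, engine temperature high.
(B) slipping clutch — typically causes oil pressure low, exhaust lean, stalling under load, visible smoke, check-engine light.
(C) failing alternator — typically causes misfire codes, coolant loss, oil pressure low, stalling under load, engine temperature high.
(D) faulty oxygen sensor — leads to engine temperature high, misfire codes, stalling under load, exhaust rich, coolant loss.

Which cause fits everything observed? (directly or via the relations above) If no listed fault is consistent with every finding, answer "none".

Checking each candidate against the observations:
(A) failing water pump — check-engine light miss; stalling under load miss; visible smoke miss; exhaust lean match; engine temperature high match
(B) slipping clutch — accounts for every observation (engine temperature high by check-engine light → engine temperature high)
(C) failing alternator — check-engine light miss; stalling under load match; visible smoke miss; exhaust lean miss; engine temperature high match
(D) faulty oxygen sensor — fails on check-engine light, visible smoke, exhaust lean (predicts exhaust rich, not exhaust lean)
(B) is the only candidate with no mismatches.

B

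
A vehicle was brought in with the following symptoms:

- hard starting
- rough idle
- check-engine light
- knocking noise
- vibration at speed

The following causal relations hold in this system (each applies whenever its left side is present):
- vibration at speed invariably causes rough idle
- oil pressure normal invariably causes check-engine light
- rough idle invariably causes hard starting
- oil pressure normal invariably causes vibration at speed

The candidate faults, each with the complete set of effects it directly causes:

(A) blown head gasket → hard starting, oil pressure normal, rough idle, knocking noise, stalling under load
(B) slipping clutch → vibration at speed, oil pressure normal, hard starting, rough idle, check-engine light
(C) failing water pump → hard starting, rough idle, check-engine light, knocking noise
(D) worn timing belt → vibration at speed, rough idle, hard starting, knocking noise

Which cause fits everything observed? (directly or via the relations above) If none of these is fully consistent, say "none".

A

Checking each candidate against the observations:
(A) blown head gasket — hard starting yes; rough idle yes; check-engine light yes (via oil pressure normal → check-engine light); knocking noise yes; vibration at speed yes (via oil pressure normal → vibration at speed)
(B) slipping clutch — hard starting yes; rough idle yes; check-engine light yes; knocking noise NO; vibration at speed yes
(C) failing water pump — does not account for vibration at speed
(D) worn timing belt — does not account for check-engine light
Only (A) is consistent with every observation.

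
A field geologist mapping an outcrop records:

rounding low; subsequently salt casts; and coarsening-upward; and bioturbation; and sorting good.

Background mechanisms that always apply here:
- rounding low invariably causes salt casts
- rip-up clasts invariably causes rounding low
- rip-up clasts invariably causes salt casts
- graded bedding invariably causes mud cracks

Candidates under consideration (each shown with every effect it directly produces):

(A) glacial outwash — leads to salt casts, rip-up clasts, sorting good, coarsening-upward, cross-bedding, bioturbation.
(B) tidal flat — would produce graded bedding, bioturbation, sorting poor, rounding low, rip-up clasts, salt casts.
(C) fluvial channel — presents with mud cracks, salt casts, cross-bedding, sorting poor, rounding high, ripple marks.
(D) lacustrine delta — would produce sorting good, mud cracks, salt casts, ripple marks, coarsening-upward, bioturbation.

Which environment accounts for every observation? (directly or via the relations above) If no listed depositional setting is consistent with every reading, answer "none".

Per-candidate check:
(A) glacial outwash — accounts for every observation (rounding low via rip-up clasts → rounding low)
(B) tidal flat — fails on coarsening-upward, sorting good (predicts sorting poor, not sorting good)
(C) fluvial channel — fails on rounding low, coarsening-upward, bioturbation, sorting good (predicts rounding high, not rounding low; predicts sorting poor, not sorting good)
(D) lacustrine delta — rounding low miss; salt casts match; coarsening-upward match; bioturbation match; sorting good match
(A) alone accounts for all the evidence.

A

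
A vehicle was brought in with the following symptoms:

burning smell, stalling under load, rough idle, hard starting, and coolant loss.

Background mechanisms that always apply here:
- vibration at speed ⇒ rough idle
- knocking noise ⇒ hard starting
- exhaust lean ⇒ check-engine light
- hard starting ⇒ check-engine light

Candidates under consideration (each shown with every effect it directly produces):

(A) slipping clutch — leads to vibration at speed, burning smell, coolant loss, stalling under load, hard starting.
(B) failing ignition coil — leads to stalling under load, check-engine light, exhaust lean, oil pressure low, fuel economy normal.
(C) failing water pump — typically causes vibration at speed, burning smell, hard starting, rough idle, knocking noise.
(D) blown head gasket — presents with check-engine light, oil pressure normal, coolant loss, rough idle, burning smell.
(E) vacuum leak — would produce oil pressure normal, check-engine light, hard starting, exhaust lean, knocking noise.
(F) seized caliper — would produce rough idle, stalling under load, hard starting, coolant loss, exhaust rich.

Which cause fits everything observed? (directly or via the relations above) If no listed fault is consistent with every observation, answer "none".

A

For each candidate, compare predicted effects to what was observed:
(A) slipping clutch — burning smell match; stalling under load match; rough idle match (by vibration at speed → rough idle); hard starting match; coolant loss match
(B) failing ignition coil — does not account for burning smell, rough idle, hard starting, coolant loss
(C) failing water pump — does not account for stalling under load, coolant loss
(D) blown head gasket — does not account for stalling under load, hard starting
(E) vacuum leak — does not account for burning smell, stalling under load, rough idle, coolant loss
(F) seized caliper — burning smell miss; stalling under load match; rough idle match; hard starting match; coolant loss match
(A) alone accounts for all the evidence.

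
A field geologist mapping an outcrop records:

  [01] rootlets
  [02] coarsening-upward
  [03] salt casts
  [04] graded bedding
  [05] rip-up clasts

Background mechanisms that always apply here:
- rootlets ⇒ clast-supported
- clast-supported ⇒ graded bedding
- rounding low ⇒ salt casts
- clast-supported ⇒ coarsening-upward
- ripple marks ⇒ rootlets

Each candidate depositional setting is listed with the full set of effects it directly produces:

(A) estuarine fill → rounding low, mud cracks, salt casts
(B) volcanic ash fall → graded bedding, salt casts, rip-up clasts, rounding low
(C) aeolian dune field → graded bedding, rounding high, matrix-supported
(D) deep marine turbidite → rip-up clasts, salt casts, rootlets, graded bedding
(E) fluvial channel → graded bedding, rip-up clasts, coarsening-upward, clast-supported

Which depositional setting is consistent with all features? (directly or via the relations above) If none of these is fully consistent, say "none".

Per-candidate check:
(A) estuarine fill — rootlets NO; coarsening-upward NO; salt casts yes; graded bedding NO; rip-up clasts NO
(B) volcanic ash fall — rootlets NO; coarsening-upward NO; salt casts yes; graded bedding yes; rip-up clasts yes
(C) aeolian dune field — rootlets NO; coarsening-upward NO; salt casts NO; graded bedding yes; rip-up clasts NO
(D) deep marine turbidite — rootlets yes; coarsening-upward yes (via rootlets → clast-supported → coarsening-upward); salt casts yes; graded bedding yes; rip-up clasts yes
(E) fluvial channel — does not account for rootlets, salt casts
Only (D) is consistent with every observation.

D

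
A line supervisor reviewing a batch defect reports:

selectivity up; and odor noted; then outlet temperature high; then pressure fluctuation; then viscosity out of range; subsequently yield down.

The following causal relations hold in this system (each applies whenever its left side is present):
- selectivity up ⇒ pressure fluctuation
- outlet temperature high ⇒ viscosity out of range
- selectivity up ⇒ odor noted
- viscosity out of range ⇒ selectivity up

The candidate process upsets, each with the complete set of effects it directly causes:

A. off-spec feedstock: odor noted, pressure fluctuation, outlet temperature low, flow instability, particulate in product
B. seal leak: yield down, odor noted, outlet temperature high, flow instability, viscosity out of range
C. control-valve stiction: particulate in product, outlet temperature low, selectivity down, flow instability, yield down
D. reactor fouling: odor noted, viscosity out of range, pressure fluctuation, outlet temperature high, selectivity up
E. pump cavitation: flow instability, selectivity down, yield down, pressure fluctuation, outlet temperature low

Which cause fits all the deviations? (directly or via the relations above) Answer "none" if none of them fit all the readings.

B

Testing each hypothesis:
(A) off-spec feedstock — fails on selectivity up, outlet temperature high, viscosity out of range, yield down (predicts outlet temperature low, not outlet temperature high)
(B) seal leak — selectivity up match (through viscosity out of range → selectivity up); odor noted match; outlet temperature high match; pressure fluctuation match (through viscosity out of range → selectivity up → pressure fluctuation); viscosity out of range match; yield down match
(C) control-valve stiction — selectivity up miss; odor noted miss; outlet temperature high miss; pressure fluctuation miss; viscosity out of range miss; yield down match
(D) reactor fouling — selectivity up match; odor noted match; outlet temperature high match; pressure fluctuation match; viscosity out of range match; yield down miss
(E) pump cavitation — selectivity up miss; odor noted miss; outlet temperature high miss; pressure fluctuation match; viscosity out of range miss; yield down match
(B) is the only candidate with no mismatches.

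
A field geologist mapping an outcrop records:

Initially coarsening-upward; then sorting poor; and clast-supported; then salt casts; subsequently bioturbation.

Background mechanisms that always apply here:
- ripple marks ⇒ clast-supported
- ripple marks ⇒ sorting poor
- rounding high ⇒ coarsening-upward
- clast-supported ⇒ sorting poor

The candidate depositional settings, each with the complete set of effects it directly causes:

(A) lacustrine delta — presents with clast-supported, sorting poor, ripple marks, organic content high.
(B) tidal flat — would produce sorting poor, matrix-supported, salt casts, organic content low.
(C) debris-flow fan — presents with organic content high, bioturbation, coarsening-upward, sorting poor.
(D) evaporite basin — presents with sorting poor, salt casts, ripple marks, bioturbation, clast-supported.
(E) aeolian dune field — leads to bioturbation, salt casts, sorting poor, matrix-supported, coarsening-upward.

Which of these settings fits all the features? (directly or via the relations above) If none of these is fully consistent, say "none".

Testing each hypothesis:
(A) lacustrine delta — coarsening-upward miss; sorting poor match; clast-supported match; salt casts miss; bioturbation miss
(B) tidal flat — fails on coarsening-upward, clast-supported, bioturbation (predicts matrix-supported, not clast-supported)
(C) debris-flow fan — coarsening-upward match; sorting poor match; clast-supported miss; salt casts miss; bioturbation match
(D) evaporite basin — does not account for coarsening-upward
(E) aeolian dune field — coarsening-upward match; sorting poor match; clast-supported miss; salt casts match; bioturbation match
None of the listed candidates fits everything.

none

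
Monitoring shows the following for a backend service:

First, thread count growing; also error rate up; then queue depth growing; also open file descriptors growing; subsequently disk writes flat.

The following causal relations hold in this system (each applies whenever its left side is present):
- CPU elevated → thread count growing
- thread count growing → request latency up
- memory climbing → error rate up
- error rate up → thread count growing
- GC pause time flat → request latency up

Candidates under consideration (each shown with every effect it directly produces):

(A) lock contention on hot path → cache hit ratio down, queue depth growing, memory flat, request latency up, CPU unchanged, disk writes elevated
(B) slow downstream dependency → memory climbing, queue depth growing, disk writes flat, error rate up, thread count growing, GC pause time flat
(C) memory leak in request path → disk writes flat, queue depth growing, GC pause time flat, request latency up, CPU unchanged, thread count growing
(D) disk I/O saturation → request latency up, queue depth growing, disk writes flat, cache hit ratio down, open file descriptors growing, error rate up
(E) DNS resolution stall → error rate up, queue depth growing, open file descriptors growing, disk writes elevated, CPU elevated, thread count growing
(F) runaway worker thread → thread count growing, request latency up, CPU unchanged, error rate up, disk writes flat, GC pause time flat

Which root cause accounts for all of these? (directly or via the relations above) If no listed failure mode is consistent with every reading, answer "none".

D

Testing each hypothesis:
(A) lock contention on hot path — thread count growing ✗; error rate up ✗; queue depth growing ✓; open file descriptors growing ✗; disk writes flat ✗
(B) slow downstream dependency — does not account for open file descriptors growing
(C) memory leak in request path — thread count growing ✓; error rate up ✗; queue depth growing ✓; open file descriptors growing ✗; disk writes flat ✓
(D) disk I/O saturation — thread count growing ✓ (via error rate up → thread count growing); error rate up ✓; queue depth growing ✓; open file descriptors growing ✓; disk writes flat ✓
(E) DNS resolution stall — fails on disk writes flat (predicts disk writes elevated, not disk writes flat)
(F) runaway worker thread — thread count growing ✓; error rate up ✓; queue depth growing ✗; open file descriptors growing ✗; disk writes flat ✓
(D) is the only candidate with no mismatches.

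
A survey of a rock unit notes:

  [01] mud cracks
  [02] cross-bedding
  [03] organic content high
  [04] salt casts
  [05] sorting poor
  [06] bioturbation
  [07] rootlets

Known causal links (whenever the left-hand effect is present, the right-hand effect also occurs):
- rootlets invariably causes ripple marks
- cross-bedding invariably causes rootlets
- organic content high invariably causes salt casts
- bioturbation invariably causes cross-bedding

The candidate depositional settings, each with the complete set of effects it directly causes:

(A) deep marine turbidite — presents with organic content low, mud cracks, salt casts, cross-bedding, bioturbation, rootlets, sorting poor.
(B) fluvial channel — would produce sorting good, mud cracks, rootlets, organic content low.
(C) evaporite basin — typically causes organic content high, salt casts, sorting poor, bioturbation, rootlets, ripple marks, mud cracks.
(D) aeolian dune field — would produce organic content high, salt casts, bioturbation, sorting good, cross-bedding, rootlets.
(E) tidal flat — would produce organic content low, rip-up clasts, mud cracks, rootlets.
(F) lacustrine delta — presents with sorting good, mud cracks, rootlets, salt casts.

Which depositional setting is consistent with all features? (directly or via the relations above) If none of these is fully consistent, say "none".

Checking each candidate against the observations:
(A) deep marine turbidite — mud cracks yes; cross-bedding yes; organic content high NO; salt casts yes; sorting poor yes; bioturbation yes; rootlets yes
(B) fluvial channel — fails on cross-bedding, organic content high, salt casts, sorting poor, bioturbation (predicts organic content low, not organic content high; predicts sorting good, not sorting poor)
(C) evaporite basin — accounts for every observation (cross-bedding through bioturbation → cross-bedding)
(D) aeolian dune field — mud cracks NO; cross-bedding yes; organic content high yes; salt casts yes; sorting poor NO; bioturbation yes; rootlets yes
(E) tidal flat — fails on cross-bedding, organic content high, salt casts, sorting poor, bioturbation (predicts organic content low, not organic content high)
(F) lacustrine delta — fails on cross-bedding, organic content high, sorting poor, bioturbation (predicts sorting good, not sorting poor)
(C) alone accounts for all the evidence.

C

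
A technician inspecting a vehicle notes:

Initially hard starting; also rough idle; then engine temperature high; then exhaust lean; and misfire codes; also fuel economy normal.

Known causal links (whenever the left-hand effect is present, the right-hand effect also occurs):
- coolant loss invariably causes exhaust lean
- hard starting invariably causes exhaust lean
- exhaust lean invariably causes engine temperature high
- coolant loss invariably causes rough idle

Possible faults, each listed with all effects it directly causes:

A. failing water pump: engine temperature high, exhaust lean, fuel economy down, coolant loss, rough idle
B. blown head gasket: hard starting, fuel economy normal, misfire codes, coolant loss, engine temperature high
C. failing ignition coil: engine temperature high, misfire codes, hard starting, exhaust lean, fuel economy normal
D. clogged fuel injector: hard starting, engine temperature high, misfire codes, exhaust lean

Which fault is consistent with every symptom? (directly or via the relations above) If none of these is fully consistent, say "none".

For each candidate, compare predicted effects to what was observed:
(A) failing water pump — fails on hard starting, misfire codes, fuel economy normal (predicts fuel economy down, not fuel economy normal)
(B) blown head gasket — accounts for every observation (rough idle through coolant loss → rough idle)
(C) failing ignition coil — hard starting match; rough idle miss; engine temperature high match; exhaust lean match; misfire codes match; fuel economy normal match
(D) clogged fuel injector — does not account for rough idle, fuel economy normal
(B) alone accounts for all the evidence.

B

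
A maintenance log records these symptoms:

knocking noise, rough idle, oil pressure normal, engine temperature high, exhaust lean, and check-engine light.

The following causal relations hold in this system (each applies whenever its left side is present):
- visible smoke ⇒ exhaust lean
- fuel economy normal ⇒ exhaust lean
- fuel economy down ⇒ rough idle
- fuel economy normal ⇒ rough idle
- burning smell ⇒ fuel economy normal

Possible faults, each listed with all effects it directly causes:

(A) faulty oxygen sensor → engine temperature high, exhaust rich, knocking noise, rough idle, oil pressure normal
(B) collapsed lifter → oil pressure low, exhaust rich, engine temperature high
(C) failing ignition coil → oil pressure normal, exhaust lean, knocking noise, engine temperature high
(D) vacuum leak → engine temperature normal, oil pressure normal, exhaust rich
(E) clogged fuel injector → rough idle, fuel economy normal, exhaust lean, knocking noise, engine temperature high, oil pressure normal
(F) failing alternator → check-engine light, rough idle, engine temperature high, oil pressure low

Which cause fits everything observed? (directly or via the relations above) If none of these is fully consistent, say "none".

none

Per-candidate check:
(A) faulty oxygen sensor — knocking noise +; rough idle +; oil pressure normal +; engine temperature high +; exhaust lean -; check-engine light -
(B) collapsed lifter — fails on knocking noise, rough idle, oil pressure normal, exhaust lean, check-engine light (predicts oil pressure low, not oil pressure normal; predicts exhaust rich, not exhaust lean)
(C) failing ignition coil — knocking noise +; rough idle -; oil pressure normal +; engine temperature high +; exhaust lean +; check-engine light -
(D) vacuum leak — fails on knocking noise, rough idle, engine temperature high, exhaust lean, check-engine light (predicts engine temperature normal, not engine temperature high; predicts exhaust rich, not exhaust lean)
(E) clogged fuel injector — knocking noise +; rough idle +; oil pressure normal +; engine temperature high +; exhaust lean +; check-engine light -
(F) failing alternator — fails on knocking noise, oil pressure normal, exhaust lean (predicts oil pressure low, not oil pressure normal)
Every candidate fails on at least one observation.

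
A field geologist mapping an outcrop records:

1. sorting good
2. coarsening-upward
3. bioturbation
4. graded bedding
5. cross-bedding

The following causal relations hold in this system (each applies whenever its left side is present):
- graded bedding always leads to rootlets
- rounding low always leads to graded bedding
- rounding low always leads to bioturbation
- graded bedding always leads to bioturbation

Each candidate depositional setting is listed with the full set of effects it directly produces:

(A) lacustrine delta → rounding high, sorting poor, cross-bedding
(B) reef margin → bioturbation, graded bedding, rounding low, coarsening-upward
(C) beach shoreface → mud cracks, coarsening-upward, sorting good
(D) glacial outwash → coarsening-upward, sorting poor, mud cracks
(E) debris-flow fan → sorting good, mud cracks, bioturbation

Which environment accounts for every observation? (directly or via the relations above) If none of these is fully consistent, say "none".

none

Checking each candidate against the observations:
(A) lacustrine delta — fails on sorting good, coarsening-upward, bioturbation, graded bedding (predicts sorting poor, not sorting good)
(B) reef margin — does not account for sorting good, cross-bedding
(C) beach shoreface — sorting good yes; coarsening-upward yes; bioturbation NO; graded bedding NO; cross-bedding NO
(D) glacial outwash — sorting good NO; coarsening-upward yes; bioturbation NO; graded bedding NO; cross-bedding NO
(E) debris-flow fan — does not account for coarsening-upward, graded bedding, cross-bedding
None of the listed candidates fits everything.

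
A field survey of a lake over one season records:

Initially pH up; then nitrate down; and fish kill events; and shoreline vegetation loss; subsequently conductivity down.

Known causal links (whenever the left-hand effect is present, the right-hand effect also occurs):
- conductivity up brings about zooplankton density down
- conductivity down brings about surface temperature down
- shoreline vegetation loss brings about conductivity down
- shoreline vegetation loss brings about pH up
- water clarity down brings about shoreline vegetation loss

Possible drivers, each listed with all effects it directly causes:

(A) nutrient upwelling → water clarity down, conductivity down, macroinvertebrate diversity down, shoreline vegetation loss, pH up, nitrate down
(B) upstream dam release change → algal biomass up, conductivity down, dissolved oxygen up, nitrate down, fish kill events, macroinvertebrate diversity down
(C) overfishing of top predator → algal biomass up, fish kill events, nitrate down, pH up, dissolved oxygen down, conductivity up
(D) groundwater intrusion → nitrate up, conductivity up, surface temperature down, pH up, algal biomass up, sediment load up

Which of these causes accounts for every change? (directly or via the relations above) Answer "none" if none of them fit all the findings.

none

Checking each candidate against the observations:
(A) nutrient upwelling — does not account for fish kill events
(B) upstream dam release change — does not account for pH up, shoreline vegetation loss
(C) overfishing of top predator — pH up ✓; nitrate down ✓; fish kill events ✓; shoreline vegetation loss ✗; conductivity down ✗
(D) groundwater intrusion — pH up ✓; nitrate down ✗; fish kill events ✗; shoreline vegetation loss ✗; conductivity down ✗
None of the listed candidates fits everything.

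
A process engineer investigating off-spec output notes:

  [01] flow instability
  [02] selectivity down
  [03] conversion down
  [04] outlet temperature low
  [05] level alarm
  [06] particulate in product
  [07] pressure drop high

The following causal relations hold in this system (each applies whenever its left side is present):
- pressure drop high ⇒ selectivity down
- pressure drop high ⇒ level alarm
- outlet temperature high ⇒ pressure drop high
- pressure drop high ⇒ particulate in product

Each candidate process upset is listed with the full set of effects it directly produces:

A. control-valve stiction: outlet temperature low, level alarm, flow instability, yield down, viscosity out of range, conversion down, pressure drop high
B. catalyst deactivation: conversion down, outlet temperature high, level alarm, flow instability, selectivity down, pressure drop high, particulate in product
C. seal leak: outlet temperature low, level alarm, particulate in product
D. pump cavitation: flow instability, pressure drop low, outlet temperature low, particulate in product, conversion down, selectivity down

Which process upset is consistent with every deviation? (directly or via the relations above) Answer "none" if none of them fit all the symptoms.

Testing each hypothesis:
(A) control-valve stiction — accounts for every observation (selectivity down by pressure drop high → selectivity down)
(B) catalyst deactivation — fails on outlet temperature low (predicts outlet temperature high, not outlet temperature low)
(C) seal leak — does not account for flow instability, selectivity down, conversion down, pressure drop high
(D) pump cavitation — flow instability match; selectivity down match; conversion down match; outlet temperature low match; level alarm miss; particulate in product match; pressure drop high miss
Only (A) is consistent with every observation.

A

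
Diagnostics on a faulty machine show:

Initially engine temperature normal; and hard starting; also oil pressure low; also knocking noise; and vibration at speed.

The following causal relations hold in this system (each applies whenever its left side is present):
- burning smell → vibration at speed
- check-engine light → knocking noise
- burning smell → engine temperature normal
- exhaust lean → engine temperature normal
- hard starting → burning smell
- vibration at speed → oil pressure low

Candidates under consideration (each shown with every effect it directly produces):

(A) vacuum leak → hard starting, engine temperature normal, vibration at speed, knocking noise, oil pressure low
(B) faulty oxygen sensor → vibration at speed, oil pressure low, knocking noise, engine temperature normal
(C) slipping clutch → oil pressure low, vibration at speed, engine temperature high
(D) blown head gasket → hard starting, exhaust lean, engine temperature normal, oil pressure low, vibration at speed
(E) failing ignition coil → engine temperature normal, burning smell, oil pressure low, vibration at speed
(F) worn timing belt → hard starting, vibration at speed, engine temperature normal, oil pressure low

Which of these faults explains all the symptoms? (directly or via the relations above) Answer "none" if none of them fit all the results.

A

Per-candidate check:
(A) vacuum leak — accounts for every observation
(B) faulty oxygen sensor — does not account for hard starting
(C) slipping clutch — engine temperature normal miss; hard starting miss; oil pressure low match; knocking noise miss; vibration at speed match
(D) blown head gasket — does not account for knocking noise
(E) failing ignition coil — does not account for hard starting, knocking noise
(F) worn timing belt — engine temperature normal match; hard starting match; oil pressure low match; knocking noise miss; vibration at speed match
Only (A) is consistent with every observation.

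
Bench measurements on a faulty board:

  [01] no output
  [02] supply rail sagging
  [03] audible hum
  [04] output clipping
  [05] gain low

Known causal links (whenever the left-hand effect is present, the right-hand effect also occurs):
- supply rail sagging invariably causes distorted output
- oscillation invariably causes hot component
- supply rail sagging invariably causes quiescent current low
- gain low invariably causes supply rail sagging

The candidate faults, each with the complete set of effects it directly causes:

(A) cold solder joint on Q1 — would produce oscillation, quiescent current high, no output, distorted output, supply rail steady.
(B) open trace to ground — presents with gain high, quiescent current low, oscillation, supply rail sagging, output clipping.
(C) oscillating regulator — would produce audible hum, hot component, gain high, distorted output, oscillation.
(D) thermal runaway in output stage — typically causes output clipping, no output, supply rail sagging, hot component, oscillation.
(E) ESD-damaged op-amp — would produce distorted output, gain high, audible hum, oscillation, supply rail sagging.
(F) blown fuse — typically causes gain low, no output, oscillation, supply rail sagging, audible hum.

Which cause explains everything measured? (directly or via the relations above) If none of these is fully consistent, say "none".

none

Per-candidate check:
(A) cold solder joint on Q1 — no output ✓; supply rail sagging ✗; audible hum ✗; output clipping ✗; gain low ✗
(B) open trace to ground — fails on no output, audible hum, gain low (predicts gain high, not gain low)
(C) oscillating regulator — no output ✗; supply rail sagging ✗; audible hum ✓; output clipping ✗; gain low ✗
(D) thermal runaway in output stage — no output ✓; supply rail sagging ✓; audible hum ✗; output clipping ✓; gain low ✗
(E) ESD-damaged op-amp — fails on no output, output clipping, gain low (predicts gain high, not gain low)
(F) blown fuse — does not account for output clipping
None of the listed candidates fits everything.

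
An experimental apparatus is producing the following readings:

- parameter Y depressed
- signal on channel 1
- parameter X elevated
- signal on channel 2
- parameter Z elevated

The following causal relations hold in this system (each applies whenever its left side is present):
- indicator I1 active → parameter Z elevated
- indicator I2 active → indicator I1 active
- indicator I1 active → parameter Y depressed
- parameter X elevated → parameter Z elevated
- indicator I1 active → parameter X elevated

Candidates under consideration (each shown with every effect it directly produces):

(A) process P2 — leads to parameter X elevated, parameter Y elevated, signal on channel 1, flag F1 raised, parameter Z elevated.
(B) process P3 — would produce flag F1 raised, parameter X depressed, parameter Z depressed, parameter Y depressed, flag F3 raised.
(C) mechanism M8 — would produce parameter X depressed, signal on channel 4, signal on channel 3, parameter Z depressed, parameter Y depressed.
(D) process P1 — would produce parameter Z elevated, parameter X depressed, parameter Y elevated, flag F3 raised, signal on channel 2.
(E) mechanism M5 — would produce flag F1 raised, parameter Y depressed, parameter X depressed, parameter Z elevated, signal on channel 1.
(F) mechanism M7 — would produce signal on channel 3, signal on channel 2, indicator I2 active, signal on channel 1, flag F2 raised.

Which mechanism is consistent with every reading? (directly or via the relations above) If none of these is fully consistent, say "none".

F

Testing each hypothesis:
(A) process P2 — parameter Y depressed miss; signal on channel 1 match; parameter X elevated match; signal on channel 2 miss; parameter Z elevated match
(B) process P3 — parameter Y depressed match; signal on channel 1 miss; parameter X elevated miss; signal on channel 2 miss; parameter Z elevated miss
(C) mechanism M8 — fails on signal on channel 1, parameter X elevated, signal on channel 2, parameter Z elevated (predicts parameter X depressed, not parameter X elevated; predicts parameter Z depressed, not parameter Z elevated)
(D) process P1 — parameter Y depressed miss; signal on channel 1 miss; parameter X elevated miss; signal on channel 2 match; parameter Z elevated match
(E) mechanism M5 — parameter Y depressed match; signal on channel 1 match; parameter X elevated miss; signal on channel 2 miss; parameter Z elevated match
(F) mechanism M7 — parameter Y depressed match (through indicator I2 active → indicator I1 active → parameter Y depressed); signal on channel 1 match; parameter X elevated match (through indicator I2 active → indicator I1 active → parameter X elevated); signal on channel 2 match; parameter Z elevated match (through indicator I2 active → indicator I1 active → parameter Z elevated)
(F) is the only candidate with no mismatches.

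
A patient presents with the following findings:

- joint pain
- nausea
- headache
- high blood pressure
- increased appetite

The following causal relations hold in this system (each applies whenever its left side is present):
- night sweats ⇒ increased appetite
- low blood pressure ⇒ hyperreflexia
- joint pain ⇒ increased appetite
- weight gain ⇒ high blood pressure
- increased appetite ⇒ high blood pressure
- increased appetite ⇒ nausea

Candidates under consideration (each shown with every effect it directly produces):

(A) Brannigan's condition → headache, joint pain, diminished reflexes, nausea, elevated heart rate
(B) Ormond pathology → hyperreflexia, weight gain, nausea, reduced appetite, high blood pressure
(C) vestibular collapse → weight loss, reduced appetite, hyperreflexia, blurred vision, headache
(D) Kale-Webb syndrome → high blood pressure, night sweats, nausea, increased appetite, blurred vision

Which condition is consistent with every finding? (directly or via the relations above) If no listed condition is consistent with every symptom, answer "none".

Testing each hypothesis:
(A) Brannigan's condition — accounts for every observation (high blood pressure by joint pain → increased appetite → high blood pressure)
(B) Ormond pathology — fails on joint pain, headache, increased appetite (predicts reduced appetite, not increased appetite)
(C) vestibular collapse — joint pain ✗; nausea ✗; headache ✓; high blood pressure ✗; increased appetite ✗
(D) Kale-Webb syndrome — does not account for joint pain, headache
(A) is the only candidate with no mismatches.

A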